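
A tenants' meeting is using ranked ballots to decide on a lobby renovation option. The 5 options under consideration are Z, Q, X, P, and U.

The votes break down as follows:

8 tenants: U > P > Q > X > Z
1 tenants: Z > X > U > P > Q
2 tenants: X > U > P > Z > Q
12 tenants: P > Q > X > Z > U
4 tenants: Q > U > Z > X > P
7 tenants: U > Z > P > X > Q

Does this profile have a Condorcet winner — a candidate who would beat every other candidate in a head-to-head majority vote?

Head-to-head results (34 voters total):
Z vs Q: Q wins 24–10.
Z vs X: X wins 22–12.
Z vs P: P wins 22–12.
Z vs U: U wins 21–13.
Q vs X: Q wins 24–10.
Q vs P: P wins 30–4.
Q vs U: U wins 18–16.
X vs P: P wins 27–7.
X vs U: U wins 19–15.
P vs U: U wins 22–12.
U beats each rival — Z (21–13), Q (18–16), X (19–15), P (22–12) — so U is the Condorcet winner.

Yes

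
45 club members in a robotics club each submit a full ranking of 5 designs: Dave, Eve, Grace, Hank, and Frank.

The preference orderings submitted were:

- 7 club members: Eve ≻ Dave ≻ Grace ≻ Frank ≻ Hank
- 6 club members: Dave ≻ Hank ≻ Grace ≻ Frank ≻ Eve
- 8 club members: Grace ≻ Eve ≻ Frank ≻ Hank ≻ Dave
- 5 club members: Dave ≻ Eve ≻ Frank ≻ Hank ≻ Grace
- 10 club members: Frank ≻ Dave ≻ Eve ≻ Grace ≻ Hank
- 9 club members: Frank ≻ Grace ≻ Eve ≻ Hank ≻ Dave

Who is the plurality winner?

Frank

First-place vote totals:
  Dave: 11
  Eve: 7
  Grace: 8
  Hank: 0
  Frank: 19
Frank has the most first-place votes.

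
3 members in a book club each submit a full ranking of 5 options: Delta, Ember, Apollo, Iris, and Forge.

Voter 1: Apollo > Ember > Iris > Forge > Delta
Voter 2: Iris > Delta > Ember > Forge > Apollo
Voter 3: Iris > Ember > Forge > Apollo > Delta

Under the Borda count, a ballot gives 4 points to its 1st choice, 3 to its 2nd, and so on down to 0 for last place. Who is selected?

Iris

Borda scores:
  Delta: 0 + 3 + 0 = 3
  Ember: 3 + 2 + 3 = 8
  Apollo: 4 + 0 + 1 = 5
  Iris: 2 + 4 + 4 = 10
  Forge: 1 + 1 + 2 = 4
Iris has the highest total.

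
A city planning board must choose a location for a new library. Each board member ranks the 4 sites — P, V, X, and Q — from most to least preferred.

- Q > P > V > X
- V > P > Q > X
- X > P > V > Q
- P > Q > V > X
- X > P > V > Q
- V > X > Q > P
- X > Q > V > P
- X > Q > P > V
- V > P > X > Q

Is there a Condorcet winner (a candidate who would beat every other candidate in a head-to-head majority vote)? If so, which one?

Head-to-head results (9 voters total):
P vs V: P wins 5–4.
P vs X: X wins 5–4.
P vs Q: P wins 5–4.
V vs X: V wins 5–4.
V vs Q: V wins 5–4.
X vs Q: X wins 6–3.
No candidate beats all others: P beats V beats X beats P, a majority cycle.

No Condorcet winner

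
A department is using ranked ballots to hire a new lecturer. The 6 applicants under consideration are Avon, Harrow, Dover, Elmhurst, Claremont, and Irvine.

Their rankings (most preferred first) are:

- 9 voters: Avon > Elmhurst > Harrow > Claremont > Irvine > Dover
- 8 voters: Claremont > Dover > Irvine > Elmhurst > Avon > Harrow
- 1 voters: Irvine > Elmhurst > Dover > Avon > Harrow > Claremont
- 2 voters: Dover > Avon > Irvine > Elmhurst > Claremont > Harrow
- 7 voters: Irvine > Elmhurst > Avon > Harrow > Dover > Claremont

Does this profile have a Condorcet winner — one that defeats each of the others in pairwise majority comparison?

No

Head-to-head results (27 voters total):
Avon vs Harrow: Avon wins 27–0.
Avon vs Dover: Avon wins 16–11.
Avon vs Elmhurst: Elmhurst wins 16–11.
Avon vs Claremont: Avon wins 19–8.
Avon vs Irvine: Irvine wins 16–11.
Harrow vs Dover: Harrow wins 16–11.
Harrow vs Elmhurst: Elmhurst wins 27–0.
Harrow vs Claremont: Harrow wins 17–10.
Harrow vs Irvine: Irvine wins 18–9.
Dover vs Elmhurst: Elmhurst wins 17–10.
Dover vs Claremont: Claremont wins 17–10.
Dover vs Irvine: Irvine wins 17–10.
Elmhurst vs Claremont: Elmhurst wins 19–8.
Elmhurst vs Irvine: Irvine wins 18–9.
Claremont vs Irvine: Claremont wins 17–10.
No candidate beats all others: Avon beats Claremont beats Irvine beats Avon, a majority cycle.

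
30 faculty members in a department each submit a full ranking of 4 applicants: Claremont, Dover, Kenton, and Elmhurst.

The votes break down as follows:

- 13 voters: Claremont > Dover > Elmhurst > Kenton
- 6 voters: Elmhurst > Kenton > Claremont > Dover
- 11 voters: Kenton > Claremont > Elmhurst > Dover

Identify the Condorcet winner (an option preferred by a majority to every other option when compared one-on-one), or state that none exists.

Head-to-head results (30 voters total):
Claremont vs Dover: Claremont wins 30–0.
Claremont vs Kenton: Kenton wins 17–13.
Claremont vs Elmhurst: Claremont wins 24–6.
Dover vs Kenton: Kenton wins 17–13.
Dover vs Elmhurst: Elmhurst wins 17–13.
Kenton vs Elmhurst: Elmhurst wins 19–11.
No candidate beats all others: Claremont beats Elmhurst beats Kenton beats Claremont, a majority cycle.

None — there is no Condorcet winner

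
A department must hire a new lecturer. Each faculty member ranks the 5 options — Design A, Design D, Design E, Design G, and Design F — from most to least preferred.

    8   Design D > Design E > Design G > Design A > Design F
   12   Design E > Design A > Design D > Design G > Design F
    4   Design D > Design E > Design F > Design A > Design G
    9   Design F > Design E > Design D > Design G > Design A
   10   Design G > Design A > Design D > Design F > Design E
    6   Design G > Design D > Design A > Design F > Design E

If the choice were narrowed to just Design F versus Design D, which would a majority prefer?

Ballots ranking Design F above Design D: 9.
Ballots ranking Design D above Design F: 8+12+4+10+6 = 40.
Design D wins the head-to-head, 40–9.

Design D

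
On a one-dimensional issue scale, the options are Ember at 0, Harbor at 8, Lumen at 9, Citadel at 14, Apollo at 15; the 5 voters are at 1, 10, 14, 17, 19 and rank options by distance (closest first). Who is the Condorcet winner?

With single-peaked preferences on a line, the Condorcet winner is the candidate closest to the median voter.
The median voter (position 14) is closest to Citadel at 14.
Check: Citadel vs Apollo — voters closer to Citadel: 3 of 5.

Citadel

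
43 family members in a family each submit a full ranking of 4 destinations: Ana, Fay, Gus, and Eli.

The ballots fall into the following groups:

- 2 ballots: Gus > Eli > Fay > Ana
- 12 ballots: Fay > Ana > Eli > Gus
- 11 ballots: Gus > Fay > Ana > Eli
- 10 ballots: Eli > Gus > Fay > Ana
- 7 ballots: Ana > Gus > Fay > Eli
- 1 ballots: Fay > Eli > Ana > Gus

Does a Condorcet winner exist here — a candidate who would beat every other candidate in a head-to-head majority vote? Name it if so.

No Condorcet winner

Head-to-head results (43 voters total):
Ana vs Fay: Fay wins 36–7.
Ana vs Gus: Gus wins 23–20.
Ana vs Eli: Ana wins 30–13.
Fay vs Gus: Gus wins 30–13.
Fay vs Eli: Fay wins 31–12.
Gus vs Eli: Eli wins 23–20.
No candidate beats all others: Ana beats Eli beats Gus beats Ana, a majority cycle.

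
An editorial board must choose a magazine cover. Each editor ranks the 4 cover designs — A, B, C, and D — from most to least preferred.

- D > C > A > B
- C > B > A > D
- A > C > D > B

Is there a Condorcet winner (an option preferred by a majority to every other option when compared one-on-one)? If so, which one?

Head-to-head results (3 voters total):
A vs B: A wins 2–1.
A vs C: C wins 2–1.
A vs D: A wins 2–1.
B vs C: C wins 3–0.
B vs D: D wins 2–1.
C vs D: C wins 2–1.
C beats each rival — A (2–1), B (3–0), D (2–1) — so C is the Condorcet winner.

C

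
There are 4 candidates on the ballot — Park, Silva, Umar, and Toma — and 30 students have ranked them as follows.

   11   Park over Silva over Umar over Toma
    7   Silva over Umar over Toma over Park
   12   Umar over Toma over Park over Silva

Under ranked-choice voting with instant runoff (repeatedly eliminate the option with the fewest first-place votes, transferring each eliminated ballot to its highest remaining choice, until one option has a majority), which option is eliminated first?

Toma

Round 1: Umar 12, Park 11, Silva 7, Toma 0. Toma has the fewest and is eliminated.
Round 2: Umar 12, Park 11, Silva 7. Silva has the fewest and is eliminated.
Round 3: Umar 19, Park 11. Umar has a majority.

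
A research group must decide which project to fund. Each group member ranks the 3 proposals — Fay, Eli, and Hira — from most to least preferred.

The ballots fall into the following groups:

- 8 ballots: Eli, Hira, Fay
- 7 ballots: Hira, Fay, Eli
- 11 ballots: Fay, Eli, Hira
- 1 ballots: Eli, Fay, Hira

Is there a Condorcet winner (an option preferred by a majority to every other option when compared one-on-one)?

No

Head-to-head results (27 voters total):
Fay vs Eli: Fay wins 18–9.
Fay vs Hira: Hira wins 15–12.
Eli vs Hira: Eli wins 20–7.
No candidate beats all others: Fay beats Eli beats Hira beats Fay, a majority cycle.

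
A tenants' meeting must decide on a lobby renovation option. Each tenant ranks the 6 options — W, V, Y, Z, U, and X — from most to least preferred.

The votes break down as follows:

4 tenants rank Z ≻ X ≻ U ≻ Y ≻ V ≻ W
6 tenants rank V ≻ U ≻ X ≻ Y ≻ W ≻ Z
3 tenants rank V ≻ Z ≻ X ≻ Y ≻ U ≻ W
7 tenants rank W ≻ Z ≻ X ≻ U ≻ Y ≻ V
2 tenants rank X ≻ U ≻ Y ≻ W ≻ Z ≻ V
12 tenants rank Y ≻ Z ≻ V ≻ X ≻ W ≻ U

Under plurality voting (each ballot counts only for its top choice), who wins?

First-place vote totals:
  W: 7
  V: 9
  Y: 12
  Z: 4
  U: 0
  X: 2
Y has the most first-place votes.

Y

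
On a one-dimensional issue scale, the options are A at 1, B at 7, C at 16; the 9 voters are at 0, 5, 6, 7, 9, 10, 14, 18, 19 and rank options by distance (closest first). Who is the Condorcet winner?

B

With single-peaked preferences on a line, the Condorcet winner is the candidate closest to the median voter.
The median voter (position 9) is closest to B at 7.
Check: B vs C — voters closer to B: 6 of 9.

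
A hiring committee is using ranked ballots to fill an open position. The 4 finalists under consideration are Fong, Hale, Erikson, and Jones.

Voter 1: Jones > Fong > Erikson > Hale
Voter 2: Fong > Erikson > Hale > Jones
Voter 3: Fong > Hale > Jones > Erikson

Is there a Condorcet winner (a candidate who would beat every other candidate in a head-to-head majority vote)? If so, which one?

Head-to-head results (3 voters total):
Fong vs Hale: Fong wins 3–0.
Fong vs Erikson: Fong wins 3–0.
Fong vs Jones: Fong wins 2–1.
Hale vs Erikson: Erikson wins 2–1.
Hale vs Jones: Hale wins 2–1.
Erikson vs Jones: Jones wins 2–1.
Fong beats each rival — Hale (3–0), Erikson (3–0), Jones (2–1) — so Fong is the Condorcet winner.

Fong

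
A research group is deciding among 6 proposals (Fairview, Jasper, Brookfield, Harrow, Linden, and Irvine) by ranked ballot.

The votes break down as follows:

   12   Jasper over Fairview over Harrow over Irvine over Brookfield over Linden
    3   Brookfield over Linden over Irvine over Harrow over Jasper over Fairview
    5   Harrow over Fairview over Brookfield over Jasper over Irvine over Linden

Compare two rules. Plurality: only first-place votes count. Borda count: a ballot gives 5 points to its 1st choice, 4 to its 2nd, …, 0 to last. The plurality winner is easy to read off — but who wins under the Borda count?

Jasper

Plurality first-place counts: Fairview 0, Jasper 12, Brookfield 3, Harrow 5, Linden 0, Irvine 0 → Jasper.
Borda totals: Fairview 68, Jasper 73, Brookfield 42, Harrow 67, Linden 12, Irvine 38 → Jasper.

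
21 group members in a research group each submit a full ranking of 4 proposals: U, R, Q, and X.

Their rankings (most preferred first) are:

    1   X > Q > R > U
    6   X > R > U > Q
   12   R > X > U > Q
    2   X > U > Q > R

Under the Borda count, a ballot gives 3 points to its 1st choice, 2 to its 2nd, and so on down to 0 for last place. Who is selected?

X

Borda scores:
  U: 0 + 6·1 + 12·1 + 2·2 = 22
  R: 1 + 6·2 + 12·3 + 2·0 = 49
  Q: 2 + 6·0 + 12·0 + 2·1 = 4
  X: 3 + 6·3 + 12·2 + 2·3 = 51
X has the highest total.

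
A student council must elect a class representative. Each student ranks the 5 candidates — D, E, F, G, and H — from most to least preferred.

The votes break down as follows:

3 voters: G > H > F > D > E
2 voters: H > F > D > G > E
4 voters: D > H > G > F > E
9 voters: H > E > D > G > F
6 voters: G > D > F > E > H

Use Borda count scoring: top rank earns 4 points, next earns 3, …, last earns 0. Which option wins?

Borda scores:
  D: 3·1 + 2·2 + 4·4 + 9·2 + 6·3 = 59
  E: 3·0 + 2·0 + 4·0 + 9·3 + 6·1 = 33
  F: 3·2 + 2·3 + 4·1 + 9·0 + 6·2 = 28
  G: 3·4 + 2·1 + 4·2 + 9·1 + 6·4 = 55
  H: 3·3 + 2·4 + 4·3 + 9·4 + 6·0 = 65
H has the highest total.

H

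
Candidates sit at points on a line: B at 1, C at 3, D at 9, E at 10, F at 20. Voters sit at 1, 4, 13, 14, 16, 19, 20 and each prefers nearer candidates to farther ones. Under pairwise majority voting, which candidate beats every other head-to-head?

E

With single-peaked preferences on a line, the Condorcet winner is the candidate closest to the median voter.
The median voter (position 14) is closest to E at 10.
Check: E vs C — voters closer to E: 5 of 7.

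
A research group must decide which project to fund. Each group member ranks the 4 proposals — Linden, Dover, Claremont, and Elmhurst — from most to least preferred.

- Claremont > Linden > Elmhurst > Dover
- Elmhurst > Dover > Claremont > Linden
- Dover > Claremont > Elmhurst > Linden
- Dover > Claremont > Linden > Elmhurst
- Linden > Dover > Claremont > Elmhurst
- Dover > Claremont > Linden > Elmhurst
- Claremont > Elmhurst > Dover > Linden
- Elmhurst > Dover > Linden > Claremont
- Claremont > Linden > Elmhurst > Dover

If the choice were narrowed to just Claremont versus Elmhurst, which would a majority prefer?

Claremont

Ballots ranking Claremont above Elmhurst: 7.
Ballots ranking Elmhurst above Claremont: 2.
Claremont wins the head-to-head, 7–2.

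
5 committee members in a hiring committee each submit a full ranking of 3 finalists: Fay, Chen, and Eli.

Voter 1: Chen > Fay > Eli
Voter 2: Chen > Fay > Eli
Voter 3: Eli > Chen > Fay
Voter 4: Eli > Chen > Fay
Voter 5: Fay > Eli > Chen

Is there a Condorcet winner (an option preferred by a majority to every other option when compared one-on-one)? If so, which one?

Head-to-head results (5 voters total):
Fay vs Chen: Chen wins 4–1.
Fay vs Eli: Fay wins 3–2.
Chen vs Eli: Eli wins 3–2.
No candidate beats all others: Fay beats Eli beats Chen beats Fay, a majority cycle.

No Condorcet winner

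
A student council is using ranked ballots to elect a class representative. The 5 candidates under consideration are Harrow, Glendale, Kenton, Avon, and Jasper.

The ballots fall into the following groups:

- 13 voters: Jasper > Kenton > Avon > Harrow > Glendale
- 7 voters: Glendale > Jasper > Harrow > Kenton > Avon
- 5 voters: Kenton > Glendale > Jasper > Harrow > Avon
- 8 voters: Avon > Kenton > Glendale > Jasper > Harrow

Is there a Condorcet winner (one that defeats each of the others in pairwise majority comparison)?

Head-to-head results (33 voters total):
Harrow vs Glendale: Glendale wins 20–13.
Harrow vs Kenton: Kenton wins 26–7.
Harrow vs Avon: Avon wins 21–12.
Harrow vs Jasper: Jasper wins 33–0.
Glendale vs Kenton: Kenton wins 26–7.
Glendale vs Avon: Avon wins 21–12.
Glendale vs Jasper: Glendale wins 20–13.
Kenton vs Avon: Kenton wins 25–8.
Kenton vs Jasper: Jasper wins 20–13.
Avon vs Jasper: Jasper wins 25–8.
No candidate beats all others: Glendale beats Jasper beats Kenton beats Glendale, a majority cycle.

No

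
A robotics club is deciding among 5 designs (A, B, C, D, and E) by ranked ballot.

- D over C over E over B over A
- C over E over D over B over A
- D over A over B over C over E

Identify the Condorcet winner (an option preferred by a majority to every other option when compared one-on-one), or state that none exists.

D

Head-to-head results (3 voters total):
A vs B: B wins 2–1.
A vs C: C wins 2–1.
A vs D: D wins 3–0.
A vs E: E wins 2–1.
B vs C: C wins 2–1.
B vs D: D wins 3–0.
B vs E: E wins 2–1.
C vs D: D wins 2–1.
C vs E: C wins 3–0.
D vs E: D wins 2–1.
D beats each rival — A (3–0), B (3–0), C (2–1), E (2–1) — so D is the Condorcet winner.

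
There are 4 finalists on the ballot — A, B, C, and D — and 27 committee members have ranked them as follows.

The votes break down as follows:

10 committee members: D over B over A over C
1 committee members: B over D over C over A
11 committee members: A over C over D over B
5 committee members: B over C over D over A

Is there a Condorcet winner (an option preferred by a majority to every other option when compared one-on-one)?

Head-to-head results (27 voters total):
A vs B: B wins 16–11.
A vs C: A wins 21–6.
A vs D: D wins 16–11.
B vs C: B wins 16–11.
B vs D: D wins 21–6.
C vs D: C wins 16–11.
No candidate beats all others: A beats C beats D beats A, a majority cycle.

No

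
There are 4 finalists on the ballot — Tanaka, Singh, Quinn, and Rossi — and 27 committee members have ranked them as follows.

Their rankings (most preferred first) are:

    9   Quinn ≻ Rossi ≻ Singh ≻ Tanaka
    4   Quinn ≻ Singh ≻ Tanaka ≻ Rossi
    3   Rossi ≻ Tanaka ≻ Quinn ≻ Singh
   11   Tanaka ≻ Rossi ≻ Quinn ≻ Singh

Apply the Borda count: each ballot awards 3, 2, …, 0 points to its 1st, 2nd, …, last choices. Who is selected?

Quinn

Borda scores:
  Tanaka: 9·0 + 4·1 + 3·2 + 11·3 = 43
  Singh: 9·1 + 4·2 + 3·0 + 11·0 = 17
  Quinn: 9·3 + 4·3 + 3·1 + 11·1 = 53
  Rossi: 9·2 + 4·0 + 3·3 + 11·2 = 49
Quinn has the highest total.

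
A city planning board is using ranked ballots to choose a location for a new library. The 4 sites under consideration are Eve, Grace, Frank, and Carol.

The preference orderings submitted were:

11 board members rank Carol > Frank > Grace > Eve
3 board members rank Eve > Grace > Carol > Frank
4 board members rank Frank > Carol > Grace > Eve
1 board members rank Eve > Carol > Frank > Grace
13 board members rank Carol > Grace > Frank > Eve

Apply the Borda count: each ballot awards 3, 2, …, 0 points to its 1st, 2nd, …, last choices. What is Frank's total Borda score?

Borda scores:
  Eve: 11·0 + 3·3 + 4·0 + 3 + 13·0 = 12
  Grace: 11·1 + 3·2 + 4·1 + 0 + 13·2 = 47
  Frank: 11·2 + 3·0 + 4·3 + 1 + 13·1 = 48
  Carol: 11·3 + 3·1 + 4·2 + 2 + 13·3 = 85

48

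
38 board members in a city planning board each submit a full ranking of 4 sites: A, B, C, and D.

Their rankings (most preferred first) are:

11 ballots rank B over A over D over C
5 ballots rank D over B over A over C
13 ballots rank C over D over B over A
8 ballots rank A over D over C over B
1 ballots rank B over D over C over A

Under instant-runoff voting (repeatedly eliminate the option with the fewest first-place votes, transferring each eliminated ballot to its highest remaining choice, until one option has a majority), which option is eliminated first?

D

Round 1: C 13, B 12, A 8, D 5. D has the fewest and is eliminated.
Round 2: B 17, C 13, A 8. A has the fewest and is eliminated.
Round 3: C 21, B 17. C has a majority.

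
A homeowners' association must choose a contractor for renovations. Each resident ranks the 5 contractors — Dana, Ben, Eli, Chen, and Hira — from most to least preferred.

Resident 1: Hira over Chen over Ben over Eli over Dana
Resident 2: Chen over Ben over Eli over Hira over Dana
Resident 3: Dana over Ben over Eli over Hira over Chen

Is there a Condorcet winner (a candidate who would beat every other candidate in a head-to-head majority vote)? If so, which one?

Head-to-head results (3 voters total):
Dana vs Ben: Ben wins 2–1.
Dana vs Eli: Eli wins 2–1.
Dana vs Chen: Chen wins 2–1.
Dana vs Hira: Hira wins 2–1.
Ben vs Eli: Ben wins 3–0.
Ben vs Chen: Chen wins 2–1.
Ben vs Hira: Ben wins 2–1.
Eli vs Chen: Chen wins 2–1.
Eli vs Hira: Eli wins 2–1.
Chen vs Hira: Hira wins 2–1.
No candidate beats all others: Ben beats Hira beats Chen beats Ben, a majority cycle.

None — there is no Condorcet winner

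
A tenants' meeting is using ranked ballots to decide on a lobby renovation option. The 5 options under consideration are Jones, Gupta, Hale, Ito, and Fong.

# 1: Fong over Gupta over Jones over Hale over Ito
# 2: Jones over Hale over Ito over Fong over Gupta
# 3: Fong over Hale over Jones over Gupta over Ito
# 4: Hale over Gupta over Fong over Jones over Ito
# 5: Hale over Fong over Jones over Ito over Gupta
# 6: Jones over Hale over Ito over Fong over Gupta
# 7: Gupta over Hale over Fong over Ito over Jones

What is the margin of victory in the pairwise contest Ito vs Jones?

Ballots ranking Ito above Jones: 1.
Ballots ranking Jones above Ito: 6.
Jones wins 6–1, a margin of 5.

5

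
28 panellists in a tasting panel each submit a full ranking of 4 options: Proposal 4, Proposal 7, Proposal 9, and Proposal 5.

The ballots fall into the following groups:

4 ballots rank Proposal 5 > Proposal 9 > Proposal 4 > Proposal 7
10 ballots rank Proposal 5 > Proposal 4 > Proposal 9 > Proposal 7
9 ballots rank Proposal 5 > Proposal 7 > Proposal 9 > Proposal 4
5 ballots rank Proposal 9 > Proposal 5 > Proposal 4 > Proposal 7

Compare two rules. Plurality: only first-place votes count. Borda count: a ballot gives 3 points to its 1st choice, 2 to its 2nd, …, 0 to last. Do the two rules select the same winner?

Yes

Plurality first-place counts: Proposal 4 0, Proposal 7 0, Proposal 9 5, Proposal 5 23 → Proposal 5.
Borda totals: Proposal 4 29, Proposal 7 18, Proposal 9 42, Proposal 5 79 → Proposal 5.
The two rules agree on Proposal 5.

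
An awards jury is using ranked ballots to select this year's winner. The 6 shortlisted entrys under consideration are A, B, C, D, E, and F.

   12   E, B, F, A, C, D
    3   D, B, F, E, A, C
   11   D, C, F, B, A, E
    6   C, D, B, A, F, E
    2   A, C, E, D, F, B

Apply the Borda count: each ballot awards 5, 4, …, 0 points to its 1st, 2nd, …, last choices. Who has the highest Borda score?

B

Borda scores:
  A: 12·2 + 3·1 + 11·1 + 6·2 + 2·5 = 60
  B: 12·4 + 3·4 + 11·2 + 6·3 + 2·0 = 100
  C: 12·1 + 3·0 + 11·4 + 6·5 + 2·4 = 94
  D: 12·0 + 3·5 + 11·5 + 6·4 + 2·2 = 98
  E: 12·5 + 3·2 + 11·0 + 6·0 + 2·3 = 72
  F: 12·3 + 3·3 + 11·3 + 6·1 + 2·1 = 86
B has the highest total.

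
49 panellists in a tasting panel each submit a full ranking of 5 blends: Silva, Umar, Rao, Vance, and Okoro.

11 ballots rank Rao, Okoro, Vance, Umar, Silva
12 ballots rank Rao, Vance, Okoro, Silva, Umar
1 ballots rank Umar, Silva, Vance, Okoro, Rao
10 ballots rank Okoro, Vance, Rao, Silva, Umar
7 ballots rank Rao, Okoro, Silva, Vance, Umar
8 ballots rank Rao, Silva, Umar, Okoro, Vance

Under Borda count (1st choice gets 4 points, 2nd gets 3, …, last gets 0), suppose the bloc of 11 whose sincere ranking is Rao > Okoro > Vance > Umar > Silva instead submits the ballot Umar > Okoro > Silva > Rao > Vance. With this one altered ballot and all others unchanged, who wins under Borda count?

Rao

Borda totals with the altered ballot: Silva 85, Umar 64, Rao 139, Vance 75, Okoro 127.
The winner is unchanged: still Rao.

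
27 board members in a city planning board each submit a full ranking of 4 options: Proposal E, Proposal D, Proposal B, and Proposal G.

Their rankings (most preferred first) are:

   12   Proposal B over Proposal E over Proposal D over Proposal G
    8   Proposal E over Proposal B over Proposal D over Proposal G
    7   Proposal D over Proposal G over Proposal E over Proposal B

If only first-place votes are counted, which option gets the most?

First-place vote totals:
  Proposal E: 8
  Proposal D: 7
  Proposal B: 12
  Proposal G: 0
Proposal B has the most first-place votes.

Proposal B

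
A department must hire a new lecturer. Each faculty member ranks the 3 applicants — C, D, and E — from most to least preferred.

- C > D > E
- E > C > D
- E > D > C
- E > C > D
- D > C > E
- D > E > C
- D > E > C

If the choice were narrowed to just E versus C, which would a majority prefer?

E

Ballots ranking E above C: 5.
Ballots ranking C above E: 2.
E wins the head-to-head, 5–2.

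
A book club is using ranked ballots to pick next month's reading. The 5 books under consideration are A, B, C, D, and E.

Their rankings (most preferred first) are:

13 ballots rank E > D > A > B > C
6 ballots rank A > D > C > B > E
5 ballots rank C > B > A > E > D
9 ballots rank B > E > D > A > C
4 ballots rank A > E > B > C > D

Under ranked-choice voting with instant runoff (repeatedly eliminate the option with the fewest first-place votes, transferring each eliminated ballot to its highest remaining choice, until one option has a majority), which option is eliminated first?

Round 1: E 13, A 10, B 9, C 5, D 0. D has the fewest and is eliminated.
Round 2: E 13, A 10, B 9, C 5. C has the fewest and is eliminated.
Round 3: B 14, E 13, A 10. A has the fewest and is eliminated.
Round 4: B 20, E 17. B has a majority.

D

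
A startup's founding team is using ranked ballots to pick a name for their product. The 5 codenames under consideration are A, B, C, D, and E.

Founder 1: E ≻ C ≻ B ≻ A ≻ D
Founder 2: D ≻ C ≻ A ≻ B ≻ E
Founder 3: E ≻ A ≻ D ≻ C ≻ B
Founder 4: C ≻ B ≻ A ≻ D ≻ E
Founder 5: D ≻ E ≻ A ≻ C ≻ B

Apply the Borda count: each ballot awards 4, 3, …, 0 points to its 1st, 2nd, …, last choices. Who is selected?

C

Borda scores:
  A: 1 + 2 + 3 + 2 + 2 = 10
  B: 2 + 1 + 0 + 3 + 0 = 6
  C: 3 + 3 + 1 + 4 + 1 = 12
  D: 0 + 4 + 2 + 1 + 4 = 11
  E: 4 + 0 + 4 + 0 + 3 = 11
C has the highest total.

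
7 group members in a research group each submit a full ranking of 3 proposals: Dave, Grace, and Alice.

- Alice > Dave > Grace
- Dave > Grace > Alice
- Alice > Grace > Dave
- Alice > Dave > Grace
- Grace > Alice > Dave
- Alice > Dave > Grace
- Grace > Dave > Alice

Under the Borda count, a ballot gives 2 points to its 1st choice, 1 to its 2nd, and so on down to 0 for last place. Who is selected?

Alice

Borda scores:
  Dave: 1 + 2 + 0 + 1 + 0 + 1 + 1 = 6
  Grace: 0 + 1 + 1 + 0 + 2 + 0 + 2 = 6
  Alice: 2 + 0 + 2 + 2 + 1 + 2 + 0 = 9
Alice has the highest total.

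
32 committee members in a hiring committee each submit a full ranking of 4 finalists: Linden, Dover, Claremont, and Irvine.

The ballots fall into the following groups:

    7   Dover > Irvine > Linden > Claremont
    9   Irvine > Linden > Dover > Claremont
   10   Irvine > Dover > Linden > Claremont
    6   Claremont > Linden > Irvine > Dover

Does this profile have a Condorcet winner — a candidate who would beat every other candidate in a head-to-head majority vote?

Yes

Head-to-head results (32 voters total):
Linden vs Dover: Dover wins 17–15.
Linden vs Claremont: Linden wins 26–6.
Linden vs Irvine: Irvine wins 26–6.
Dover vs Claremont: Dover wins 26–6.
Dover vs Irvine: Irvine wins 25–7.
Claremont vs Irvine: Irvine wins 26–6.
Irvine beats each rival — Linden (26–6), Dover (25–7), Claremont (26–6) — so Irvine is the Condorcet winner.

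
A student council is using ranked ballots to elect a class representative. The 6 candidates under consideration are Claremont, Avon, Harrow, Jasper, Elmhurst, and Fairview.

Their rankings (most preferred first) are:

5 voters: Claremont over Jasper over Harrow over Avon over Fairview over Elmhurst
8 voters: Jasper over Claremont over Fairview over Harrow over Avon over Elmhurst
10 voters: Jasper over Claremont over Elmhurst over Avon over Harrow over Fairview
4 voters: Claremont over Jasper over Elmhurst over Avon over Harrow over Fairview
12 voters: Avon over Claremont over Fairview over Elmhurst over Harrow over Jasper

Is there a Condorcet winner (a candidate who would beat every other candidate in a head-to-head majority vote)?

Yes

Head-to-head results (39 voters total):
Claremont vs Avon: Claremont wins 27–12.
Claremont vs Harrow: Claremont wins 39–0.
Claremont vs Jasper: Claremont wins 21–18.
Claremont vs Elmhurst: Claremont wins 39–0.
Claremont vs Fairview: Claremont wins 39–0.
Avon vs Harrow: Avon wins 26–13.
Avon vs Jasper: Jasper wins 27–12.
Avon vs Elmhurst: Avon wins 25–14.
Avon vs Fairview: Avon wins 31–8.
Harrow vs Jasper: Jasper wins 27–12.
Harrow vs Elmhurst: Elmhurst wins 26–13.
Harrow vs Fairview: Fairview wins 20–19.
Jasper vs Elmhurst: Jasper wins 27–12.
Jasper vs Fairview: Jasper wins 27–12.
Elmhurst vs Fairview: Fairview wins 25–14.
Claremont beats each rival — Avon (27–12), Harrow (39–0), Jasper (21–18), Elmhurst (39–0), Fairview (39–0) — so Claremont is the Condorcet winner.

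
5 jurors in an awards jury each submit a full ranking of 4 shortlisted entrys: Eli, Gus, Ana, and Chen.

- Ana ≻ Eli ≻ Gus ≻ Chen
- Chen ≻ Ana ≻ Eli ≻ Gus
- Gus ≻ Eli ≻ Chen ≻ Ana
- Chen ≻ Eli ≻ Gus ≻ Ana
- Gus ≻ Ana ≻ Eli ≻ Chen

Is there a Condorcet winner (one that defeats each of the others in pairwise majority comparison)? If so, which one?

None — there is no Condorcet winner

Head-to-head results (5 voters total):
Eli vs Gus: Eli wins 3–2.
Eli vs Ana: Ana wins 3–2.
Eli vs Chen: Eli wins 3–2.
Gus vs Ana: Gus wins 3–2.
Gus vs Chen: Gus wins 3–2.
Ana vs Chen: Chen wins 3–2.
No candidate beats all others: Eli beats Gus beats Ana beats Eli, a majority cycle.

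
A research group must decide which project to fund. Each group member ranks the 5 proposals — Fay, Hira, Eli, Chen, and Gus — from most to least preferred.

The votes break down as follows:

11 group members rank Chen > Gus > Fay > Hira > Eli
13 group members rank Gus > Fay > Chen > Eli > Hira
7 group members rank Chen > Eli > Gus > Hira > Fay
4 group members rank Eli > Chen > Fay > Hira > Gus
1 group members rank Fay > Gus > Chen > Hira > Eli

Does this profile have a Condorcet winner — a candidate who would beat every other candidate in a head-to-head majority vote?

Head-to-head results (36 voters total):
Fay vs Hira: Fay wins 29–7.
Fay vs Eli: Fay wins 25–11.
Fay vs Chen: Chen wins 22–14.
Fay vs Gus: Gus wins 31–5.
Hira vs Eli: Eli wins 24–12.
Hira vs Chen: Chen wins 36–0.
Hira vs Gus: Gus wins 32–4.
Eli vs Chen: Chen wins 32–4.
Eli vs Gus: Gus wins 25–11.
Chen vs Gus: Chen wins 22–14.
Chen beats each rival — Fay (22–14), Hira (36–0), Eli (32–4), Gus (22–14) — so Chen is the Condorcet winner.

Yes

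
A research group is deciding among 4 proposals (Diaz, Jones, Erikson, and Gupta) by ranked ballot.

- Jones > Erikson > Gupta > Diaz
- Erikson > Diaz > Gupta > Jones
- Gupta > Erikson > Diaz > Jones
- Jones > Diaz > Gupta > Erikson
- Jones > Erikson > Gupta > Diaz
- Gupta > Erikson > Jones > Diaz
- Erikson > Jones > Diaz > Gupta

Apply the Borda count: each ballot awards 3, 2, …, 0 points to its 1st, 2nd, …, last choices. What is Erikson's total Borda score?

14

Borda scores:
  Diaz: 0 + 2 + 1 + 2 + 0 + 0 + 1 = 6
  Jones: 3 + 0 + 0 + 3 + 3 + 1 + 2 = 12
  Erikson: 2 + 3 + 2 + 0 + 2 + 2 + 3 = 14
  Gupta: 1 + 1 + 3 + 1 + 1 + 3 + 0 = 10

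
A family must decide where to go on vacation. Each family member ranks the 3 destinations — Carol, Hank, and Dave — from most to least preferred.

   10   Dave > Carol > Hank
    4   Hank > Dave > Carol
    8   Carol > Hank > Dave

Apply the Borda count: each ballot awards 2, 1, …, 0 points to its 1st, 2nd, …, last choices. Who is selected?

Borda scores:
  Carol: 10·1 + 4·0 + 8·2 = 26
  Hank: 10·0 + 4·2 + 8·1 = 16
  Dave: 10·2 + 4·1 + 8·0 = 24
Carol has the highest total.

Carol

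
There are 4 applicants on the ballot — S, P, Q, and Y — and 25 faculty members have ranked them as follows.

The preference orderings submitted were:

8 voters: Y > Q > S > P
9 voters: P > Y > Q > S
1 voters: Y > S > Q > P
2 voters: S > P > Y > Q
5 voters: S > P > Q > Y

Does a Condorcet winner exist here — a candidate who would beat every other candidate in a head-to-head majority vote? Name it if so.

There is no Condorcet winner

Head-to-head results (25 voters total):
S vs P: S wins 16–9.
S vs Q: Q wins 17–8.
S vs Y: Y wins 18–7.
P vs Q: P wins 16–9.
P vs Y: P wins 16–9.
Q vs Y: Y wins 20–5.
No candidate beats all others: S beats P beats Q beats S, a majority cycle.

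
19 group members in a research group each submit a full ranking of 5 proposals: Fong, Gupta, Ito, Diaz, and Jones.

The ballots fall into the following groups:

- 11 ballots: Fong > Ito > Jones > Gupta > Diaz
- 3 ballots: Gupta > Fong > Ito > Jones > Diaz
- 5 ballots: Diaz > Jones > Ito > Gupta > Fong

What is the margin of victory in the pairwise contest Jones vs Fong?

Ballots ranking Jones above Fong: 5.
Ballots ranking Fong above Jones: 11+3 = 14.
Fong wins 14–5, a margin of 9.

9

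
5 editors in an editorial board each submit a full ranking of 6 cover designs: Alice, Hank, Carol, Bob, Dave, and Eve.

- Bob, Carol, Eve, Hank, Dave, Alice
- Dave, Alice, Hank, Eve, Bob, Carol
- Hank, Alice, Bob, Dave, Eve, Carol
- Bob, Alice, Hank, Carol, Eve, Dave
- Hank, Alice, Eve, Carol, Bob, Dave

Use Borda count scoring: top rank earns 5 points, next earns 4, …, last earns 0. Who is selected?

Borda scores:
  Alice: 0 + 4 + 4 + 4 + 4 = 16
  Hank: 2 + 3 + 5 + 3 + 5 = 18
  Carol: 4 + 0 + 0 + 2 + 2 = 8
  Bob: 5 + 1 + 3 + 5 + 1 = 15
  Dave: 1 + 5 + 2 + 0 + 0 = 8
  Eve: 3 + 2 + 1 + 1 + 3 = 10
Hank has the highest total.

Hank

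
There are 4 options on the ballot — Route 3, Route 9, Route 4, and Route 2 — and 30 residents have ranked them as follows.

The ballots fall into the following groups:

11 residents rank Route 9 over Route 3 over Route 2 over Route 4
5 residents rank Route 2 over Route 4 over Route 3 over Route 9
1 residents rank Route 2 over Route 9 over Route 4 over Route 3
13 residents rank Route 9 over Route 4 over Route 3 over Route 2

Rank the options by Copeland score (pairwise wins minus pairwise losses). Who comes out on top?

Route 9

Pairwise results:
  Route 3 vs Route 9: Route 9 wins 25–5.
  Route 3 vs Route 4: Route 4 wins 19–11.
  Route 3 vs Route 2: Route 3 wins 24–6.
  Route 9 vs Route 4: Route 9 wins 25–5.
  Route 9 vs Route 2: Route 9 wins 24–6.
  Route 4 vs Route 2: Route 2 wins 17–13.
Copeland scores (wins − losses):
  Route 3: 1 − 2 = -1
  Route 9: 3 − 0 = 3
  Route 4: 1 − 2 = -1
  Route 2: 1 − 2 = -1
Route 9 has the best Copeland score.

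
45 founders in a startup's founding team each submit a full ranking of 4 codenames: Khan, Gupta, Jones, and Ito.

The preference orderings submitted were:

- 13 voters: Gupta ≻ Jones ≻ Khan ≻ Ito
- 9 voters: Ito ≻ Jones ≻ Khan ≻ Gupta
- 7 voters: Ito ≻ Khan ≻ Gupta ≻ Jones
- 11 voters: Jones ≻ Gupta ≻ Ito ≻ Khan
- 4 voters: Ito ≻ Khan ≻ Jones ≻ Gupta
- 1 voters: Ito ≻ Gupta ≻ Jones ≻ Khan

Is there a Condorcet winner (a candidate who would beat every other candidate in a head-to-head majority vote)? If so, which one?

Head-to-head results (45 voters total):
Khan vs Gupta: Gupta wins 25–20.
Khan vs Jones: Jones wins 34–11.
Khan vs Ito: Ito wins 32–13.
Gupta vs Jones: Jones wins 24–21.
Gupta vs Ito: Gupta wins 24–21.
Jones vs Ito: Jones wins 24–21.
Jones beats each rival — Khan (34–11), Gupta (24–21), Ito (24–21) — so Jones is the Condorcet winner.

Jones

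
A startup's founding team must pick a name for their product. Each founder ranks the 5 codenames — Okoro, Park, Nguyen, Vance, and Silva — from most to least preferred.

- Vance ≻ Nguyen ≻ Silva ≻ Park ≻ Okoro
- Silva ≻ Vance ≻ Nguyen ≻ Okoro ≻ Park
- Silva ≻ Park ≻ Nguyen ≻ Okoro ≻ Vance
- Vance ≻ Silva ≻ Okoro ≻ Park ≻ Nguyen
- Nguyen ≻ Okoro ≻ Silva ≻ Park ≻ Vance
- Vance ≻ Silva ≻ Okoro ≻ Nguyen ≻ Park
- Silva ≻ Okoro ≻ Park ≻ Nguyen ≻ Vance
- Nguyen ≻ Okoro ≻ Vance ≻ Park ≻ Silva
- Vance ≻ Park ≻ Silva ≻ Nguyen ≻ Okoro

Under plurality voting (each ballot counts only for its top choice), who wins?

First-place vote totals:
  Okoro: 0
  Park: 0
  Nguyen: 2
  Vance: 4
  Silva: 3
Vance has the most first-place votes.

Vance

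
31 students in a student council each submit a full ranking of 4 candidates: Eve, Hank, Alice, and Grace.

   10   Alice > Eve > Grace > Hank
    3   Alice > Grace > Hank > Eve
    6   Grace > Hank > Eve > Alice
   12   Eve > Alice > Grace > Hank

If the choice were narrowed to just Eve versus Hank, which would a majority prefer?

Eve

Ballots ranking Eve above Hank: 10+12 = 22.
Ballots ranking Hank above Eve: 3+6 = 9.
Eve wins the head-to-head, 22–9.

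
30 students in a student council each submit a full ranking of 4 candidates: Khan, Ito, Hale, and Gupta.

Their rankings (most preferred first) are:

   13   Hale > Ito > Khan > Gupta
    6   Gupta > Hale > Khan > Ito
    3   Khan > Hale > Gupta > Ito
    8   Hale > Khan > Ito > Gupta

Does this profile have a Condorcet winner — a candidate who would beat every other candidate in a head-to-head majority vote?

Head-to-head results (30 voters total):
Khan vs Ito: Khan wins 17–13.
Khan vs Hale: Hale wins 27–3.
Khan vs Gupta: Khan wins 24–6.
Ito vs Hale: Hale wins 30–0.
Ito vs Gupta: Ito wins 21–9.
Hale vs Gupta: Hale wins 24–6.
Hale beats each rival — Khan (27–3), Ito (30–0), Gupta (24–6) — so Hale is the Condorcet winner.

Yes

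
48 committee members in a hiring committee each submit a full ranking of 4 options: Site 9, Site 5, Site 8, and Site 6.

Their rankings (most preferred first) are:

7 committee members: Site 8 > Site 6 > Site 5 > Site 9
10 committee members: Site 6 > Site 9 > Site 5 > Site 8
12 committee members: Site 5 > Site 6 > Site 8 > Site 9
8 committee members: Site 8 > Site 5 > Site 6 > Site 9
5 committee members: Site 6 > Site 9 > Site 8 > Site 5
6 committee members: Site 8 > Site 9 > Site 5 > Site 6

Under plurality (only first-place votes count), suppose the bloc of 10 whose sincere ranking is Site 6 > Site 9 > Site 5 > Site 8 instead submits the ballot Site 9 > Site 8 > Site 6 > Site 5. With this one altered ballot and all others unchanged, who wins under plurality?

Site 8

First-place totals with the altered ballot: Site 9 10, Site 5 12, Site 8 21, Site 6 5.
The winner is unchanged: still Site 8.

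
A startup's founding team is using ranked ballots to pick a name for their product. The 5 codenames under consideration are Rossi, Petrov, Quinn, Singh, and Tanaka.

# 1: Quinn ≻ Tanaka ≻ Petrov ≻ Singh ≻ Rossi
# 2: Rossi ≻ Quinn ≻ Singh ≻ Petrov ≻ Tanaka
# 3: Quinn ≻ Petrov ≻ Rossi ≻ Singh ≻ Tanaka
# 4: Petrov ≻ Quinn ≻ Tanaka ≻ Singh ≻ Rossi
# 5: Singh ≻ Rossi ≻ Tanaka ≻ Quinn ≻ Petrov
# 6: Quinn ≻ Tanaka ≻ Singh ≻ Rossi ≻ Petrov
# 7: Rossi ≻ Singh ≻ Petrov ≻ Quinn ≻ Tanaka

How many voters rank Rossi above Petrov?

Ballots ranking Rossi above Petrov: 4.
Ballots ranking Petrov above Rossi: 3.
So 4 of 7 voters prefer Rossi to Petrov.

4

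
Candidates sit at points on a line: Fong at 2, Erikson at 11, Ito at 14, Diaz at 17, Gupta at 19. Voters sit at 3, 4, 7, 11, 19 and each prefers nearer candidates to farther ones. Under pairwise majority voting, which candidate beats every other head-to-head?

With single-peaked preferences on a line, the Condorcet winner is the candidate closest to the median voter.
The median voter (position 7) is closest to Erikson at 11.
Check: Erikson vs Ito — voters closer to Erikson: 4 of 5.

Erikson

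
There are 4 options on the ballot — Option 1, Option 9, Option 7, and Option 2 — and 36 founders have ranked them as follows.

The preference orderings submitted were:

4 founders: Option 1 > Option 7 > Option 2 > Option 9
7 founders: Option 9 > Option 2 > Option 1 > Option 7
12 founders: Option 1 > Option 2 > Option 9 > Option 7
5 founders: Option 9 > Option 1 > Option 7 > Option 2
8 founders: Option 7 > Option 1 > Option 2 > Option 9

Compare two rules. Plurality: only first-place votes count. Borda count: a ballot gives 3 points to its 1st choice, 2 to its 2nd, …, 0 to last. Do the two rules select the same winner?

Yes

Plurality first-place counts: Option 1 16, Option 9 12, Option 7 8, Option 2 0 → Option 1.
Borda totals: Option 1 81, Option 9 48, Option 7 37, Option 2 50 → Option 1.
The two rules agree on Option 1.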